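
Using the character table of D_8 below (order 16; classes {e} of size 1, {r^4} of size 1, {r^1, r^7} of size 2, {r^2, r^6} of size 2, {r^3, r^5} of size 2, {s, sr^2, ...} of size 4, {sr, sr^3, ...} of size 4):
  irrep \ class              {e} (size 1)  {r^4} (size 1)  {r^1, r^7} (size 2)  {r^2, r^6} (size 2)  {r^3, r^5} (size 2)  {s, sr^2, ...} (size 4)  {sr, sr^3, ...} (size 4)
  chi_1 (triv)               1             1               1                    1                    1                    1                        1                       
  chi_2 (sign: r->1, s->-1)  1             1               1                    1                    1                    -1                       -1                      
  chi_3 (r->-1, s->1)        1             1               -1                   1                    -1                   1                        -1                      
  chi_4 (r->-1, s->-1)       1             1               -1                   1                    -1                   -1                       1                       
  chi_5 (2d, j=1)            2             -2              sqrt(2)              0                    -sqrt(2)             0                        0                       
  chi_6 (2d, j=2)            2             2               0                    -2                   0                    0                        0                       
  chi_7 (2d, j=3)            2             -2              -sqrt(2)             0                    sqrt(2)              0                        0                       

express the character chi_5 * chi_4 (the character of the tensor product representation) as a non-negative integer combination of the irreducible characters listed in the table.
chi_5 tensor chi_4 = chi_7 (all other irreducibles have multiplicity 0).

Derivation: The character of a tensor product is the pointwise product (chi_5 * chi_4)(C) = chi_5(C) * chi_4(C):
  {e}: (2)*(1), {r^4}: (-2)*(1), {r^1, r^7}: (sqrt(2))*(-1), {r^2, r^6}: (0)*(1), {r^3, r^5}: (-sqrt(2))*(-1), {s, sr^2, ...}: (0)*(-1), {sr, sr^3, ...}: (0)*(1)
so (chi_5 * chi_4) takes values
  {e} -> 2, {r^4} -> -2, {r^1, r^7} -> -sqrt(2), {r^2, r^6} -> 0, {r^3, r^5} -> sqrt(2), {s, sr^2, ...} -> 0, {sr, sr^3, ...} -> 0.
Now take the inner product of this character with each irreducible chi from the table, <chi_5*chi_4, chi> = (1/16) sum_C |C| (chi_5*chi_4)(C) conj(chi(C)):
  <chi_5*chi_4, chi_1> = (1/16)[1*(2)*conj(1) + 1*(-2)*conj(1) + 2*(-sqrt(2))*conj(1) + 2*(0)*conj(1) + 2*(sqrt(2))*conj(1) + 4*(0)*conj(1) + 4*(0)*conj(1)]
      = (1/16)[(2) + (-2) + (-2*sqrt(2)) + (0) + (2*sqrt(2)) + (0) + (0)] = 0/16 = 0
  <chi_5*chi_4, chi_2> = (1/16)[1*(2)*conj(1) + 1*(-2)*conj(1) + 2*(-sqrt(2))*conj(1) + 2*(0)*conj(1) + 2*(sqrt(2))*conj(1) + 4*(0)*conj(-1) + 4*(0)*conj(-1)]
      = (1/16)[(2) + (-2) + (-2*sqrt(2)) + (0) + (2*sqrt(2)) + (0) + (0)] = 0/16 = 0
  <chi_5*chi_4, chi_3> = (1/16)[1*(2)*conj(1) + 1*(-2)*conj(1) + 2*(-sqrt(2))*conj(-1) + 2*(0)*conj(1) + 2*(sqrt(2))*conj(-1) + 4*(0)*conj(1) + 4*(0)*conj(-1)]
      = (1/16)[(2) + (-2) + (2*sqrt(2)) + (0) + (-2*sqrt(2)) + (0) + (0)] = 0/16 = 0
  <chi_5*chi_4, chi_4> = (1/16)[1*(2)*conj(1) + 1*(-2)*conj(1) + 2*(-sqrt(2))*conj(-1) + 2*(0)*conj(1) + 2*(sqrt(2))*conj(-1) + 4*(0)*conj(-1) + 4*(0)*conj(1)]
      = (1/16)[(2) + (-2) + (2*sqrt(2)) + (0) + (-2*sqrt(2)) + (0) + (0)] = 0/16 = 0
  <chi_5*chi_4, chi_5> = (1/16)[1*(2)*conj(2) + 1*(-2)*conj(-2) + 2*(-sqrt(2))*conj(sqrt(2)) + 2*(0)*conj(0) + 2*(sqrt(2))*conj(-sqrt(2)) + 4*(0)*conj(0) + 4*(0)*conj(0)]
      = (1/16)[(4) + (4) + (-4) + (0) + (-4) + (0) + (0)] = 0/16 = 0
  <chi_5*chi_4, chi_6> = (1/16)[1*(2)*conj(2) + 1*(-2)*conj(2) + 2*(-sqrt(2))*conj(0) + 2*(0)*conj(-2) + 2*(sqrt(2))*conj(0) + 4*(0)*conj(0) + 4*(0)*conj(0)]
      = (1/16)[(4) + (-4) + (0) + (0) + (0) + (0) + (0)] = 0/16 = 0
  <chi_5*chi_4, chi_7> = (1/16)[1*(2)*conj(2) + 1*(-2)*conj(-2) + 2*(-sqrt(2))*conj(-sqrt(2)) + 2*(0)*conj(0) + 2*(sqrt(2))*conj(sqrt(2)) + 4*(0)*conj(0) + 4*(0)*conj(0)]
      = (1/16)[(4) + (4) + (4) + (0) + (4) + (0) + (0)] = 16/16 = 1
Hence the multiplicities are chi_7: 1. Dimension check: dim(chi_5)*dim(chi_4) = 2*1 = 2 and sum (mult * dim) = 1*2 = 2.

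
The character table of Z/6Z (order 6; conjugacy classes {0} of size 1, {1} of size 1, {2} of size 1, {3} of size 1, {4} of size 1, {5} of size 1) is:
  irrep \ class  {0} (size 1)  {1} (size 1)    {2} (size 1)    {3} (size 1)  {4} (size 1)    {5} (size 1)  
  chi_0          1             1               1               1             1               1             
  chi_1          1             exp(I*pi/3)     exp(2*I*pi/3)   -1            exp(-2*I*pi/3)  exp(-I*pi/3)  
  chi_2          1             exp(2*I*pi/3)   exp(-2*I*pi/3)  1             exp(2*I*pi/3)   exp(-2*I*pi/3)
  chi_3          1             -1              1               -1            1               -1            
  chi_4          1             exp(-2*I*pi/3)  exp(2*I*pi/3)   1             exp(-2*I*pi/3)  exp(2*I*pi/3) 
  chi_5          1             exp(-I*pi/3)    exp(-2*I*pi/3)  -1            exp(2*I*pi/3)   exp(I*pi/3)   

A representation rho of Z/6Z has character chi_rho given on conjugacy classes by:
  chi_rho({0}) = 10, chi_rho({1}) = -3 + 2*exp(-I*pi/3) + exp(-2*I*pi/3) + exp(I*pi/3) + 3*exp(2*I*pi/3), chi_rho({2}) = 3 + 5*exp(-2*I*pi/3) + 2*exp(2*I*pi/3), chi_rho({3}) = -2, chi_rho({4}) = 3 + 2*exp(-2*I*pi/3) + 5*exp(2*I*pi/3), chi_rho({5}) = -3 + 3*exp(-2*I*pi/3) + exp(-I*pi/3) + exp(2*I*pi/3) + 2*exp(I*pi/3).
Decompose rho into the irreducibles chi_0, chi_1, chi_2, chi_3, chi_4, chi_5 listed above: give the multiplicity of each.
Multiplicities: chi_0: 0, chi_1: 1, chi_2: 3, chi_3: 3, chi_4: 1, chi_5: 2.

Why: Use <chi_rho, chi> = (1/|G|) sum_C |C| * chi_rho(C) * conj(chi(C)) with |G| = 6 for each irreducible chi in the table:
  <chi_rho, chi_0> = (1/6)[1*(10)*conj(1) + 1*(-3 + 2*exp(-I*pi/3) + exp(-2*I*pi/3) + exp(I*pi/3) + 3*exp(2*I*pi/3))*conj(1) + 1*(3 + 5*exp(-2*I*pi/3) + 2*exp(2*I*pi/3))*conj(1) + 1*(-2)*conj(1) + 1*(3 + 2*exp(-2*I*pi/3) + 5*exp(2*I*pi/3))*conj(1) + 1*(-3 + 3*exp(-2*I*pi/3) + exp(-I*pi/3) + exp(2*I*pi/3) + 2*exp(I*pi/3))*conj(1)]
      = (1/6)[(10) + (-3 + 2*exp(-I*pi/3) + exp(-2*I*pi/3) + exp(I*pi/3) + 3*exp(2*I*pi/3)) + (3 + 5*exp(-2*I*pi/3) + 2*exp(2*I*pi/3)) + (-2) + (3 + 2*exp(-2*I*pi/3) + 5*exp(2*I*pi/3)) + (-3 + 3*exp(-2*I*pi/3) + exp(-I*pi/3) + exp(2*I*pi/3) + 2*exp(I*pi/3))] = 0/6 = 0
  <chi_rho, chi_1> = (1/6)[1*(10)*conj(1) + 1*(-3 + 2*exp(-I*pi/3) + exp(-2*I*pi/3) + exp(I*pi/3) + 3*exp(2*I*pi/3))*conj(exp(I*pi/3)) + 1*(3 + 5*exp(-2*I*pi/3) + 2*exp(2*I*pi/3))*conj(exp(2*I*pi/3)) + 1*(-2)*conj(-1) + 1*(3 + 2*exp(-2*I*pi/3) + 5*exp(2*I*pi/3))*conj(exp(-2*I*pi/3)) + 1*(-3 + 3*exp(-2*I*pi/3) + exp(-I*pi/3) + exp(2*I*pi/3) + 2*exp(I*pi/3))*conj(exp(-I*pi/3))]
      = (1/6)[(10) + (2*exp(-2*I*pi/3) - 3*exp(-I*pi/3) + 3*exp(I*pi/3)) + (2 + 3*exp(-2*I*pi/3) + 5*exp(2*I*pi/3)) + (2) + (2 + 5*exp(-2*I*pi/3) + 3*exp(2*I*pi/3)) + (-3*exp(I*pi/3) + 3*exp(-I*pi/3) + 2*exp(2*I*pi/3))] = 6/6 = 1
  <chi_rho, chi_2> = (1/6)[1*(10)*conj(1) + 1*(-3 + 2*exp(-I*pi/3) + exp(-2*I*pi/3) + exp(I*pi/3) + 3*exp(2*I*pi/3))*conj(exp(2*I*pi/3)) + 1*(3 + 5*exp(-2*I*pi/3) + 2*exp(2*I*pi/3))*conj(exp(-2*I*pi/3)) + 1*(-2)*conj(1) + 1*(3 + 2*exp(-2*I*pi/3) + 5*exp(2*I*pi/3))*conj(exp(2*I*pi/3)) + 1*(-3 + 3*exp(-2*I*pi/3) + exp(-I*pi/3) + exp(2*I*pi/3) + 2*exp(I*pi/3))*conj(exp(-2*I*pi/3))]
      = (1/6)[(10) + (1 + exp(-I*pi/3) + exp(2*I*pi/3) - 3*exp(-2*I*pi/3)) + (5 + 2*exp(-2*I*pi/3) + 3*exp(2*I*pi/3)) + (-2) + (5 + 3*exp(-2*I*pi/3) + 2*exp(2*I*pi/3)) + (1 - 3*exp(2*I*pi/3) + exp(-2*I*pi/3) + exp(I*pi/3))] = 18/6 = 3
  <chi_rho, chi_3> = (1/6)[1*(10)*conj(1) + 1*(-3 + 2*exp(-I*pi/3) + exp(-2*I*pi/3) + exp(I*pi/3) + 3*exp(2*I*pi/3))*conj(-1) + 1*(3 + 5*exp(-2*I*pi/3) + 2*exp(2*I*pi/3))*conj(1) + 1*(-2)*conj(-1) + 1*(3 + 2*exp(-2*I*pi/3) + 5*exp(2*I*pi/3))*conj(1) + 1*(-3 + 3*exp(-2*I*pi/3) + exp(-I*pi/3) + exp(2*I*pi/3) + 2*exp(I*pi/3))*conj(-1)]
      = (1/6)[(10) + (3 - 3*exp(2*I*pi/3) - exp(I*pi/3) - exp(-2*I*pi/3) - 2*exp(-I*pi/3)) + (3 + 5*exp(-2*I*pi/3) + 2*exp(2*I*pi/3)) + (2) + (3 + 2*exp(-2*I*pi/3) + 5*exp(2*I*pi/3)) + (3 - 2*exp(I*pi/3) - exp(2*I*pi/3) - exp(-I*pi/3) - 3*exp(-2*I*pi/3))] = 18/6 = 3
  <chi_rho, chi_4> = (1/6)[1*(10)*conj(1) + 1*(-3 + 2*exp(-I*pi/3) + exp(-2*I*pi/3) + exp(I*pi/3) + 3*exp(2*I*pi/3))*conj(exp(-2*I*pi/3)) + 1*(3 + 5*exp(-2*I*pi/3) + 2*exp(2*I*pi/3))*conj(exp(2*I*pi/3)) + 1*(-2)*conj(1) + 1*(3 + 2*exp(-2*I*pi/3) + 5*exp(2*I*pi/3))*conj(exp(-2*I*pi/3)) + 1*(-3 + 3*exp(-2*I*pi/3) + exp(-I*pi/3) + exp(2*I*pi/3) + 2*exp(I*pi/3))*conj(exp(2*I*pi/3))]
      = (1/6)[(10) + (3*exp(-2*I*pi/3) - 3*exp(2*I*pi/3) + 2*exp(I*pi/3)) + (2 + 3*exp(-2*I*pi/3) + 5*exp(2*I*pi/3)) + (-2) + (2 + 5*exp(-2*I*pi/3) + 3*exp(2*I*pi/3)) + (2*exp(-I*pi/3) + 3*exp(2*I*pi/3) - 3*exp(-2*I*pi/3))] = 6/6 = 1
  <chi_rho, chi_5> = (1/6)[1*(10)*conj(1) + 1*(-3 + 2*exp(-I*pi/3) + exp(-2*I*pi/3) + exp(I*pi/3) + 3*exp(2*I*pi/3))*conj(exp(-I*pi/3)) + 1*(3 + 5*exp(-2*I*pi/3) + 2*exp(2*I*pi/3))*conj(exp(-2*I*pi/3)) + 1*(-2)*conj(-1) + 1*(3 + 2*exp(-2*I*pi/3) + 5*exp(2*I*pi/3))*conj(exp(2*I*pi/3)) + 1*(-3 + 3*exp(-2*I*pi/3) + exp(-I*pi/3) + exp(2*I*pi/3) + 2*exp(I*pi/3))*conj(exp(I*pi/3))]
      = (1/6)[(10) + (-1 - 3*exp(I*pi/3) + exp(-I*pi/3) + exp(2*I*pi/3)) + (5 + 2*exp(-2*I*pi/3) + 3*exp(2*I*pi/3)) + (2) + (5 + 3*exp(-2*I*pi/3) + 2*exp(2*I*pi/3)) + (-1 + exp(-2*I*pi/3) + exp(I*pi/3) - 3*exp(-I*pi/3))] = 12/6 = 2
(Exp terms are combined using exp(i*s)*conj(exp(i*t)) = exp(i*(s-t)), and sums of them are collapsed using the identity that for every m > 1 the m distinct m-th roots of unity sum to 0, e.g. 1 + exp(2*I*pi/3) + exp(-2*I*pi/3) = 0.)
Dimension check: dim(rho) = sum (mult * dim) = 0*1 + 1*1 + 3*1 + 3*1 + 1*1 + 2*1 = 10 = chi_rho(e) = 10.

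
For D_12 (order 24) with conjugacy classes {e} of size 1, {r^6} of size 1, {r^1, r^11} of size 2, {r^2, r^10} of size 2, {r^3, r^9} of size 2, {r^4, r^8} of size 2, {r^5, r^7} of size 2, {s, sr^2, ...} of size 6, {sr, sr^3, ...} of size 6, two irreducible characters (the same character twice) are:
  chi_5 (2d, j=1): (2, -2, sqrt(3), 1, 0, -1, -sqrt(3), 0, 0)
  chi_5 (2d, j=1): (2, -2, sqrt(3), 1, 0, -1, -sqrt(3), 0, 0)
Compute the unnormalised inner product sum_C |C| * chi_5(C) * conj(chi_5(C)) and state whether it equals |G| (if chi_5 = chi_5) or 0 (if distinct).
Sum = 24 = |G| = 24; so <chi_5, chi_5> = 1 (norm-1 confirms irreducibility).

Reasoning: Compute term by term over conjugacy classes (|C| * chi_5(C) * conj(chi_5(C))):
  1*(2)*conj(2) + 1*(-2)*conj(-2) + 2*(sqrt(3))*conj(sqrt(3)) + 2*(1)*conj(1) + 2*(0)*conj(0) + 2*(-1)*conj(-1) + 2*(-sqrt(3))*conj(-sqrt(3)) + 6*(0)*conj(0) + 6*(0)*conj(0)
  = (4) + (4) + (6) + (2) + (0) + (2) + (6) + (0) + (0)
  = 24.
Dividing by |G| = 24 gives 24/24 = 1, matching the row-orthogonality relation <chi_5, chi_5> = [chi_5 = chi_5].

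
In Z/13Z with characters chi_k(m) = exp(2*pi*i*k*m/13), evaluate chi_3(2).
chi_3(2) = zeta_13^6 = exp(12*I*pi/13)

Explanation: chi_3(2) = zeta_13^(3*2) = zeta_13^6. Since zeta_13^13 = 1, this equals zeta_13^6 = exp(2*pi*i*6/13) = exp(12*I*pi/13).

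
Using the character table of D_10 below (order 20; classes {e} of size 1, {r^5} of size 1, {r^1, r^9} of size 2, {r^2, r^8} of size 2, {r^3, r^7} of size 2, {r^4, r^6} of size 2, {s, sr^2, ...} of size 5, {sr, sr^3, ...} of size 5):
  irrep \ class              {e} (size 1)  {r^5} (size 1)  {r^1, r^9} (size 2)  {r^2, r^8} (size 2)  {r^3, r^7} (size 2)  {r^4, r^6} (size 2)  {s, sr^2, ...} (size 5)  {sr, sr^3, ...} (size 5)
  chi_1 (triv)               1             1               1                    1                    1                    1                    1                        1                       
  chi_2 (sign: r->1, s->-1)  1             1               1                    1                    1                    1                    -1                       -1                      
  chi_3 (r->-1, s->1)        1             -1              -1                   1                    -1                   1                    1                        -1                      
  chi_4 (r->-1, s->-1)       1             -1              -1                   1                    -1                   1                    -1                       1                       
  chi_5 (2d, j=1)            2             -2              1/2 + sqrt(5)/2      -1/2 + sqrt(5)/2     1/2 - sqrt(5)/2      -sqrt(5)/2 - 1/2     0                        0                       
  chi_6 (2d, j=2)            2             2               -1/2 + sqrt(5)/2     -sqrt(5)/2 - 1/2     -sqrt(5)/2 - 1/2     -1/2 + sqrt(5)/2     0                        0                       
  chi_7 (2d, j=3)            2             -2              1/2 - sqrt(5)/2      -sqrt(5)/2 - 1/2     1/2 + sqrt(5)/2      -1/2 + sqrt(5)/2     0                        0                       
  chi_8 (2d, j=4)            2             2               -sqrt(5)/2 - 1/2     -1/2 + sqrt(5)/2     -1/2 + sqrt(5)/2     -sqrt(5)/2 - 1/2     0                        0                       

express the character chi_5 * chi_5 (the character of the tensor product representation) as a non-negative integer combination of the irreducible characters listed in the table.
chi_5 tensor chi_5 = chi_1 + chi_2 + chi_6 (all other irreducibles have multiplicity 0).

Justification: The character of a tensor product is the pointwise product (chi_5 * chi_5)(C) = chi_5(C) * chi_5(C):
  {e}: (2)*(2), {r^5}: (-2)*(-2), {r^1, r^9}: (1/2 + sqrt(5)/2)*(1/2 + sqrt(5)/2), {r^2, r^8}: (-1/2 + sqrt(5)/2)*(-1/2 + sqrt(5)/2), {r^3, r^7}: (1/2 - sqrt(5)/2)*(1/2 - sqrt(5)/2), {r^4, r^6}: (-sqrt(5)/2 - 1/2)*(-sqrt(5)/2 - 1/2), {s, sr^2, ...}: (0)*(0), {sr, sr^3, ...}: (0)*(0)
so (chi_5 * chi_5) takes values
  {e} -> 4, {r^5} -> 4, {r^1, r^9} -> sqrt(5)/2 + 3/2, {r^2, r^8} -> 3/2 - sqrt(5)/2, {r^3, r^7} -> 3/2 - sqrt(5)/2, {r^4, r^6} -> sqrt(5)/2 + 3/2, {s, sr^2, ...} -> 0, {sr, sr^3, ...} -> 0.
Now take the inner product of this character with each irreducible chi from the table, <chi_5*chi_5, chi> = (1/20) sum_C |C| (chi_5*chi_5)(C) conj(chi(C)):
  <chi_5*chi_5, chi_1> = (1/20)[1*(4)*conj(1) + 1*(4)*conj(1) + 2*(sqrt(5)/2 + 3/2)*conj(1) + 2*(3/2 - sqrt(5)/2)*conj(1) + 2*(3/2 - sqrt(5)/2)*conj(1) + 2*(sqrt(5)/2 + 3/2)*conj(1) + 5*(0)*conj(1) + 5*(0)*conj(1)]
      = (1/20)[(4) + (4) + (sqrt(5) + 3) + (3 - sqrt(5)) + (3 - sqrt(5)) + (sqrt(5) + 3) + (0) + (0)] = 20/20 = 1
  <chi_5*chi_5, chi_2> = (1/20)[1*(4)*conj(1) + 1*(4)*conj(1) + 2*(sqrt(5)/2 + 3/2)*conj(1) + 2*(3/2 - sqrt(5)/2)*conj(1) + 2*(3/2 - sqrt(5)/2)*conj(1) + 2*(sqrt(5)/2 + 3/2)*conj(1) + 5*(0)*conj(-1) + 5*(0)*conj(-1)]
      = (1/20)[(4) + (4) + (sqrt(5) + 3) + (3 - sqrt(5)) + (3 - sqrt(5)) + (sqrt(5) + 3) + (0) + (0)] = 20/20 = 1
  <chi_5*chi_5, chi_3> = (1/20)[1*(4)*conj(1) + 1*(4)*conj(-1) + 2*(sqrt(5)/2 + 3/2)*conj(-1) + 2*(3/2 - sqrt(5)/2)*conj(1) + 2*(3/2 - sqrt(5)/2)*conj(-1) + 2*(sqrt(5)/2 + 3/2)*conj(1) + 5*(0)*conj(1) + 5*(0)*conj(-1)]
      = (1/20)[(4) + (-4) + (-3 - sqrt(5)) + (3 - sqrt(5)) + (-3 + sqrt(5)) + (sqrt(5) + 3) + (0) + (0)] = 0/20 = 0
  <chi_5*chi_5, chi_4> = (1/20)[1*(4)*conj(1) + 1*(4)*conj(-1) + 2*(sqrt(5)/2 + 3/2)*conj(-1) + 2*(3/2 - sqrt(5)/2)*conj(1) + 2*(3/2 - sqrt(5)/2)*conj(-1) + 2*(sqrt(5)/2 + 3/2)*conj(1) + 5*(0)*conj(-1) + 5*(0)*conj(1)]
      = (1/20)[(4) + (-4) + (-3 - sqrt(5)) + (3 - sqrt(5)) + (-3 + sqrt(5)) + (sqrt(5) + 3) + (0) + (0)] = 0/20 = 0
  <chi_5*chi_5, chi_5> = (1/20)[1*(4)*conj(2) + 1*(4)*conj(-2) + 2*(sqrt(5)/2 + 3/2)*conj(1/2 + sqrt(5)/2) + 2*(3/2 - sqrt(5)/2)*conj(-1/2 + sqrt(5)/2) + 2*(3/2 - sqrt(5)/2)*conj(1/2 - sqrt(5)/2) + 2*(sqrt(5)/2 + 3/2)*conj(-sqrt(5)/2 - 1/2) + 5*(0)*conj(0) + 5*(0)*conj(0)]
      = (1/20)[(8) + (-8) + (4 + 2*sqrt(5)) + (-4 + 2*sqrt(5)) + (4 - 2*sqrt(5)) + (-2*sqrt(5) - 4) + (0) + (0)] = 0/20 = 0
  <chi_5*chi_5, chi_6> = (1/20)[1*(4)*conj(2) + 1*(4)*conj(2) + 2*(sqrt(5)/2 + 3/2)*conj(-1/2 + sqrt(5)/2) + 2*(3/2 - sqrt(5)/2)*conj(-sqrt(5)/2 - 1/2) + 2*(3/2 - sqrt(5)/2)*conj(-sqrt(5)/2 - 1/2) + 2*(sqrt(5)/2 + 3/2)*conj(-1/2 + sqrt(5)/2) + 5*(0)*conj(0) + 5*(0)*conj(0)]
      = (1/20)[(8) + (8) + (1 + sqrt(5)) + (1 - sqrt(5)) + (1 - sqrt(5)) + (1 + sqrt(5)) + (0) + (0)] = 20/20 = 1
  <chi_5*chi_5, chi_7> = (1/20)[1*(4)*conj(2) + 1*(4)*conj(-2) + 2*(sqrt(5)/2 + 3/2)*conj(1/2 - sqrt(5)/2) + 2*(3/2 - sqrt(5)/2)*conj(-sqrt(5)/2 - 1/2) + 2*(3/2 - sqrt(5)/2)*conj(1/2 + sqrt(5)/2) + 2*(sqrt(5)/2 + 3/2)*conj(-1/2 + sqrt(5)/2) + 5*(0)*conj(0) + 5*(0)*conj(0)]
      = (1/20)[(8) + (-8) + (-sqrt(5) - 1) + (1 - sqrt(5)) + (-1 + sqrt(5)) + (1 + sqrt(5)) + (0) + (0)] = 0/20 = 0
  <chi_5*chi_5, chi_8> = (1/20)[1*(4)*conj(2) + 1*(4)*conj(2) + 2*(sqrt(5)/2 + 3/2)*conj(-sqrt(5)/2 - 1/2) + 2*(3/2 - sqrt(5)/2)*conj(-1/2 + sqrt(5)/2) + 2*(3/2 - sqrt(5)/2)*conj(-1/2 + sqrt(5)/2) + 2*(sqrt(5)/2 + 3/2)*conj(-sqrt(5)/2 - 1/2) + 5*(0)*conj(0) + 5*(0)*conj(0)]
      = (1/20)[(8) + (8) + (-2*sqrt(5) - 4) + (-4 + 2*sqrt(5)) + (-4 + 2*sqrt(5)) + (-2*sqrt(5) - 4) + (0) + (0)] = 0/20 = 0
Hence the multiplicities are chi_1: 1, chi_2: 1, chi_6: 1. Dimension check: dim(chi_5)*dim(chi_5) = 2*2 = 4 and sum (mult * dim) = 1*1 + 1*1 + 1*2 = 4.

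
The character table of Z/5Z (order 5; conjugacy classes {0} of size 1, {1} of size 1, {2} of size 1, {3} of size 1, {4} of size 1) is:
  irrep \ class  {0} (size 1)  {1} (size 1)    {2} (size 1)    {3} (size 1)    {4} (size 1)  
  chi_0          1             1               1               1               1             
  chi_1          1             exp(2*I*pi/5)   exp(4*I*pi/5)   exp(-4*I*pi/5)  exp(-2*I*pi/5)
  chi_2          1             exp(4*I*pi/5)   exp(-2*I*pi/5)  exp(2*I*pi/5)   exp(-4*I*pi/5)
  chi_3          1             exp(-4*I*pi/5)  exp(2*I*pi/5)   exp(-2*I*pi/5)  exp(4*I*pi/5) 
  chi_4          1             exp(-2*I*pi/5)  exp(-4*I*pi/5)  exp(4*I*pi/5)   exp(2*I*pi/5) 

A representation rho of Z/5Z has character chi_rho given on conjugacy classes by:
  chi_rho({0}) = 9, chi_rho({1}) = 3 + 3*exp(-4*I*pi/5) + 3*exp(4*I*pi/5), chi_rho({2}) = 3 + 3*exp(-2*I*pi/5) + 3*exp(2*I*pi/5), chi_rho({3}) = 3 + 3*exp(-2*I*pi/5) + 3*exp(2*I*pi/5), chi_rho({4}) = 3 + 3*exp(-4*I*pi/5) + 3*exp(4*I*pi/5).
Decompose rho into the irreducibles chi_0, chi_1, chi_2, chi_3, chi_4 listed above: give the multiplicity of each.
Multiplicities: chi_0: 3, chi_1: 0, chi_2: 3, chi_3: 3, chi_4: 0.

Working: Use <chi_rho, chi> = (1/|G|) sum_C |C| * chi_rho(C) * conj(chi(C)) with |G| = 5 for each irreducible chi in the table:
  <chi_rho, chi_0> = (1/5)[1*(9)*conj(1) + 1*(3 + 3*exp(-4*I*pi/5) + 3*exp(4*I*pi/5))*conj(1) + 1*(3 + 3*exp(-2*I*pi/5) + 3*exp(2*I*pi/5))*conj(1) + 1*(3 + 3*exp(-2*I*pi/5) + 3*exp(2*I*pi/5))*conj(1) + 1*(3 + 3*exp(-4*I*pi/5) + 3*exp(4*I*pi/5))*conj(1)]
      = (1/5)[(9) + (3 + 3*exp(-4*I*pi/5) + 3*exp(4*I*pi/5)) + (3 + 3*exp(-2*I*pi/5) + 3*exp(2*I*pi/5)) + (3 + 3*exp(-2*I*pi/5) + 3*exp(2*I*pi/5)) + (3 + 3*exp(-4*I*pi/5) + 3*exp(4*I*pi/5))] = 15/5 = 3
  <chi_rho, chi_1> = (1/5)[1*(9)*conj(1) + 1*(3 + 3*exp(-4*I*pi/5) + 3*exp(4*I*pi/5))*conj(exp(2*I*pi/5)) + 1*(3 + 3*exp(-2*I*pi/5) + 3*exp(2*I*pi/5))*conj(exp(4*I*pi/5)) + 1*(3 + 3*exp(-2*I*pi/5) + 3*exp(2*I*pi/5))*conj(exp(-4*I*pi/5)) + 1*(3 + 3*exp(-4*I*pi/5) + 3*exp(4*I*pi/5))*conj(exp(-2*I*pi/5))]
      = (1/5)[(9) + (3*exp(-2*I*pi/5) + 3*exp(4*I*pi/5) + 3*exp(2*I*pi/5)) + (3*exp(-2*I*pi/5) + 3*exp(-4*I*pi/5) + 3*exp(4*I*pi/5)) + (3*exp(-4*I*pi/5) + 3*exp(4*I*pi/5) + 3*exp(2*I*pi/5)) + (3*exp(-2*I*pi/5) + 3*exp(-4*I*pi/5) + 3*exp(2*I*pi/5))] = 0/5 = 0
  <chi_rho, chi_2> = (1/5)[1*(9)*conj(1) + 1*(3 + 3*exp(-4*I*pi/5) + 3*exp(4*I*pi/5))*conj(exp(4*I*pi/5)) + 1*(3 + 3*exp(-2*I*pi/5) + 3*exp(2*I*pi/5))*conj(exp(-2*I*pi/5)) + 1*(3 + 3*exp(-2*I*pi/5) + 3*exp(2*I*pi/5))*conj(exp(2*I*pi/5)) + 1*(3 + 3*exp(-4*I*pi/5) + 3*exp(4*I*pi/5))*conj(exp(-4*I*pi/5))]
      = (1/5)[(9) + (3 + 3*exp(-4*I*pi/5) + 3*exp(2*I*pi/5)) + (3 + 3*exp(4*I*pi/5) + 3*exp(2*I*pi/5)) + (3 + 3*exp(-2*I*pi/5) + 3*exp(-4*I*pi/5)) + (3 + 3*exp(-2*I*pi/5) + 3*exp(4*I*pi/5))] = 15/5 = 3
  <chi_rho, chi_3> = (1/5)[1*(9)*conj(1) + 1*(3 + 3*exp(-4*I*pi/5) + 3*exp(4*I*pi/5))*conj(exp(-4*I*pi/5)) + 1*(3 + 3*exp(-2*I*pi/5) + 3*exp(2*I*pi/5))*conj(exp(2*I*pi/5)) + 1*(3 + 3*exp(-2*I*pi/5) + 3*exp(2*I*pi/5))*conj(exp(-2*I*pi/5)) + 1*(3 + 3*exp(-4*I*pi/5) + 3*exp(4*I*pi/5))*conj(exp(4*I*pi/5))]
      = (1/5)[(9) + (3 + 3*exp(-2*I*pi/5) + 3*exp(4*I*pi/5)) + (3 + 3*exp(-2*I*pi/5) + 3*exp(-4*I*pi/5)) + (3 + 3*exp(4*I*pi/5) + 3*exp(2*I*pi/5)) + (3 + 3*exp(-4*I*pi/5) + 3*exp(2*I*pi/5))] = 15/5 = 3
  <chi_rho, chi_4> = (1/5)[1*(9)*conj(1) + 1*(3 + 3*exp(-4*I*pi/5) + 3*exp(4*I*pi/5))*conj(exp(-2*I*pi/5)) + 1*(3 + 3*exp(-2*I*pi/5) + 3*exp(2*I*pi/5))*conj(exp(-4*I*pi/5)) + 1*(3 + 3*exp(-2*I*pi/5) + 3*exp(2*I*pi/5))*conj(exp(4*I*pi/5)) + 1*(3 + 3*exp(-4*I*pi/5) + 3*exp(4*I*pi/5))*conj(exp(2*I*pi/5))]
      = (1/5)[(9) + (3*exp(-2*I*pi/5) + 3*exp(-4*I*pi/5) + 3*exp(2*I*pi/5)) + (3*exp(-4*I*pi/5) + 3*exp(4*I*pi/5) + 3*exp(2*I*pi/5)) + (3*exp(-2*I*pi/5) + 3*exp(-4*I*pi/5) + 3*exp(4*I*pi/5)) + (3*exp(-2*I*pi/5) + 3*exp(4*I*pi/5) + 3*exp(2*I*pi/5))] = 0/5 = 0
(Exp terms are combined using exp(i*s)*conj(exp(i*t)) = exp(i*(s-t)), and sums of them are collapsed using the identity that for every m > 1 the m distinct m-th roots of unity sum to 0, e.g. 1 + exp(2*I*pi/3) + exp(-2*I*pi/3) = 0.)
Dimension check: dim(rho) = sum (mult * dim) = 3*1 + 0*1 + 3*1 + 3*1 + 0*1 = 9 = chi_rho(e) = 9.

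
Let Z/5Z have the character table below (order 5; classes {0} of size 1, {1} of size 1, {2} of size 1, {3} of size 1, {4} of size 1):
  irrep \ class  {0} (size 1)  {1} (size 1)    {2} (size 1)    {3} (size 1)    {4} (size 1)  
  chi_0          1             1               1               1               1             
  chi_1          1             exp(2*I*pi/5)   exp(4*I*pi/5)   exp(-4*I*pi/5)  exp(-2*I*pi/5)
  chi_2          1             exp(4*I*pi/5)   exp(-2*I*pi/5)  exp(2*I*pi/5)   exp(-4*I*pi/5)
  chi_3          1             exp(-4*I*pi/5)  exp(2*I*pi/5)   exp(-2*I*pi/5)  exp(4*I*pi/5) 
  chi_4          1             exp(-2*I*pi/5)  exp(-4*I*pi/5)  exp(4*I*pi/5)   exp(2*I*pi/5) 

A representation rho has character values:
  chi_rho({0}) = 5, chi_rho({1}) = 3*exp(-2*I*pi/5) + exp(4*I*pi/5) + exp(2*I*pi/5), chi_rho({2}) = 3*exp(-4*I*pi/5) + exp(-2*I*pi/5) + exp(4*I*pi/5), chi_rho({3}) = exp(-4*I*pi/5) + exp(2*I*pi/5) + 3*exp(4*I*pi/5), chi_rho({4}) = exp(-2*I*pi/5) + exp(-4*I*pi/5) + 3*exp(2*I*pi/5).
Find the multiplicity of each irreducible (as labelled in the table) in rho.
Multiplicities: chi_0: 0, chi_1: 1, chi_2: 1, chi_3: 0, chi_4: 3.

Derivation: Use <chi_rho, chi> = (1/|G|) sum_C |C| * chi_rho(C) * conj(chi(C)) with |G| = 5 for each irreducible chi in the table:
  <chi_rho, chi_0> = (1/5)[1*(5)*conj(1) + 1*(3*exp(-2*I*pi/5) + exp(4*I*pi/5) + exp(2*I*pi/5))*conj(1) + 1*(3*exp(-4*I*pi/5) + exp(-2*I*pi/5) + exp(4*I*pi/5))*conj(1) + 1*(exp(-4*I*pi/5) + exp(2*I*pi/5) + 3*exp(4*I*pi/5))*conj(1) + 1*(exp(-2*I*pi/5) + exp(-4*I*pi/5) + 3*exp(2*I*pi/5))*conj(1)]
      = (1/5)[(5) + (3*exp(-2*I*pi/5) + exp(4*I*pi/5) + exp(2*I*pi/5)) + (3*exp(-4*I*pi/5) + exp(-2*I*pi/5) + exp(4*I*pi/5)) + (exp(-4*I*pi/5) + exp(2*I*pi/5) + 3*exp(4*I*pi/5)) + (exp(-2*I*pi/5) + exp(-4*I*pi/5) + 3*exp(2*I*pi/5))] = 0/5 = 0
  <chi_rho, chi_1> = (1/5)[1*(5)*conj(1) + 1*(3*exp(-2*I*pi/5) + exp(4*I*pi/5) + exp(2*I*pi/5))*conj(exp(2*I*pi/5)) + 1*(3*exp(-4*I*pi/5) + exp(-2*I*pi/5) + exp(4*I*pi/5))*conj(exp(4*I*pi/5)) + 1*(exp(-4*I*pi/5) + exp(2*I*pi/5) + 3*exp(4*I*pi/5))*conj(exp(-4*I*pi/5)) + 1*(exp(-2*I*pi/5) + exp(-4*I*pi/5) + 3*exp(2*I*pi/5))*conj(exp(-2*I*pi/5))]
      = (1/5)[(5) + (1 + 3*exp(-4*I*pi/5) + exp(2*I*pi/5)) + (1 + exp(4*I*pi/5) + 3*exp(2*I*pi/5)) + (1 + 3*exp(-2*I*pi/5) + exp(-4*I*pi/5)) + (1 + exp(-2*I*pi/5) + 3*exp(4*I*pi/5))] = 5/5 = 1
  <chi_rho, chi_2> = (1/5)[1*(5)*conj(1) + 1*(3*exp(-2*I*pi/5) + exp(4*I*pi/5) + exp(2*I*pi/5))*conj(exp(4*I*pi/5)) + 1*(3*exp(-4*I*pi/5) + exp(-2*I*pi/5) + exp(4*I*pi/5))*conj(exp(-2*I*pi/5)) + 1*(exp(-4*I*pi/5) + exp(2*I*pi/5) + 3*exp(4*I*pi/5))*conj(exp(2*I*pi/5)) + 1*(exp(-2*I*pi/5) + exp(-4*I*pi/5) + 3*exp(2*I*pi/5))*conj(exp(-4*I*pi/5))]
      = (1/5)[(5) + (1 + exp(-2*I*pi/5) + 3*exp(4*I*pi/5)) + (1 + 3*exp(-2*I*pi/5) + exp(-4*I*pi/5)) + (1 + exp(4*I*pi/5) + 3*exp(2*I*pi/5)) + (1 + 3*exp(-4*I*pi/5) + exp(2*I*pi/5))] = 5/5 = 1
  <chi_rho, chi_3> = (1/5)[1*(5)*conj(1) + 1*(3*exp(-2*I*pi/5) + exp(4*I*pi/5) + exp(2*I*pi/5))*conj(exp(-4*I*pi/5)) + 1*(3*exp(-4*I*pi/5) + exp(-2*I*pi/5) + exp(4*I*pi/5))*conj(exp(2*I*pi/5)) + 1*(exp(-4*I*pi/5) + exp(2*I*pi/5) + 3*exp(4*I*pi/5))*conj(exp(-2*I*pi/5)) + 1*(exp(-2*I*pi/5) + exp(-4*I*pi/5) + 3*exp(2*I*pi/5))*conj(exp(4*I*pi/5))]
      = (1/5)[(5) + (exp(-2*I*pi/5) + exp(-4*I*pi/5) + 3*exp(2*I*pi/5)) + (exp(-4*I*pi/5) + exp(2*I*pi/5) + 3*exp(4*I*pi/5)) + (3*exp(-4*I*pi/5) + exp(-2*I*pi/5) + exp(4*I*pi/5)) + (3*exp(-2*I*pi/5) + exp(4*I*pi/5) + exp(2*I*pi/5))] = 0/5 = 0
  <chi_rho, chi_4> = (1/5)[1*(5)*conj(1) + 1*(3*exp(-2*I*pi/5) + exp(4*I*pi/5) + exp(2*I*pi/5))*conj(exp(-2*I*pi/5)) + 1*(3*exp(-4*I*pi/5) + exp(-2*I*pi/5) + exp(4*I*pi/5))*conj(exp(-4*I*pi/5)) + 1*(exp(-4*I*pi/5) + exp(2*I*pi/5) + 3*exp(4*I*pi/5))*conj(exp(4*I*pi/5)) + 1*(exp(-2*I*pi/5) + exp(-4*I*pi/5) + 3*exp(2*I*pi/5))*conj(exp(2*I*pi/5))]
      = (1/5)[(5) + (3 + exp(-4*I*pi/5) + exp(4*I*pi/5)) + (3 + exp(-2*I*pi/5) + exp(2*I*pi/5)) + (3 + exp(-2*I*pi/5) + exp(2*I*pi/5)) + (3 + exp(-4*I*pi/5) + exp(4*I*pi/5))] = 15/5 = 3
(Exp terms are combined using exp(i*s)*conj(exp(i*t)) = exp(i*(s-t)), and sums of them are collapsed using the identity that for every m > 1 the m distinct m-th roots of unity sum to 0, e.g. 1 + exp(2*I*pi/3) + exp(-2*I*pi/3) = 0.)
Dimension check: dim(rho) = sum (mult * dim) = 0*1 + 1*1 + 1*1 + 0*1 + 3*1 = 5 = chi_rho(e) = 5.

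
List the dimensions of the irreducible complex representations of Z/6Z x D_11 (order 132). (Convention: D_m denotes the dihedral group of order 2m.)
Dimensions: 1, 1, 1, 1, 1, 1, 1, 1, 1, 1, 1, 1, 2, 2, 2, 2, 2, 2, 2, 2, 2, 2, 2, 2, 2, 2, 2, 2, 2, 2, 2, 2, 2, 2, 2, 2, 2, 2, 2, 2, 2, 2

Argument: There are 42 irreducibles (= number of conjugacy classes). Their dimensions d_i satisfy sum d_i^2 = |G| = 132: 1 + 1 + 1 + 1 + 1 + 1 + 1 + 1 + 1 + 1 + 1 + 1 + 4 + 4 + 4 + 4 + 4 + 4 + 4 + 4 + 4 + 4 + 4 + 4 + 4 + 4 + 4 + 4 + 4 + 4 + 4 + 4 + 4 + 4 + 4 + 4 + 4 + 4 + 4 + 4 + 4 + 4 = 132. (For the product with Z/6Z: each of the 6 1-dim characters of Z/6Z tensors with each irrep of D_11, giving 6 copies of each D_11-dimension.)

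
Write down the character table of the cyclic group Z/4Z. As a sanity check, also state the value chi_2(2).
Character table of Z/4Z (irreps indexed chi_0,...,chi_3 with chi_k(m) = zeta_4^(k*m), zeta_4 = exp(2*pi*i/4)):
  irrep \ class  {0} (size 1)  {1} (size 1)  {2} (size 1)  {3} (size 1)
  chi_0          1             1             1             1           
  chi_1          1             I             -1            -I          
  chi_2          1             -1            1             -1          
  chi_3          1             -I            -1            I           

Spot check: chi_2(2) = zeta_4^(2*2) = zeta_4^4 = 1.

Details: Z/4Z is abelian, so all 4 irreducible complex representations are 1-dimensional. They are given by chi_k(m) = zeta_4^(k*m) for k = 0,...,3. Row orthogonality: sum_m chi_k(m) conj(chi_l(m)) = 4 * [k = l].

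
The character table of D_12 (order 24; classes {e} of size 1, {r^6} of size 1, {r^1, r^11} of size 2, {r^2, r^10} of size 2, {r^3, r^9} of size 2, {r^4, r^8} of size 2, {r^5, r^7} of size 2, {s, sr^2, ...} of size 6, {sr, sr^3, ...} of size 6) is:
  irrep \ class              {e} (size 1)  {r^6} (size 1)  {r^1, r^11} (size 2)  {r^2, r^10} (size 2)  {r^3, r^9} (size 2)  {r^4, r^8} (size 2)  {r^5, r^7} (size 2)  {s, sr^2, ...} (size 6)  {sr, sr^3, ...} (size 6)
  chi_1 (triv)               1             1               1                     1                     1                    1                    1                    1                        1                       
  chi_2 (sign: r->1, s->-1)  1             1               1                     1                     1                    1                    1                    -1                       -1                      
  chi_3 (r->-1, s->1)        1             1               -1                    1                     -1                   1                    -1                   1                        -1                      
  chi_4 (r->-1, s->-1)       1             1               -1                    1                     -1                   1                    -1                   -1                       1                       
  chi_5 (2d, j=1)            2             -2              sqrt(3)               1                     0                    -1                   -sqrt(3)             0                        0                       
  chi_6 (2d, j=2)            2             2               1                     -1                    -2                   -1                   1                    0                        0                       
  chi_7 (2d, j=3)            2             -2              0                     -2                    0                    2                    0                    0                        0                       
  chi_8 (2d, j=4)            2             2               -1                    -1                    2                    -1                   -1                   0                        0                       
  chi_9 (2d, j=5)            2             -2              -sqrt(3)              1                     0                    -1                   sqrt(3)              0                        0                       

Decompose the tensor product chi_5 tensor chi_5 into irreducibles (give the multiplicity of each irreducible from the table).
chi_5 tensor chi_5 = chi_1 + chi_2 + chi_6 (all other irreducibles have multiplicity 0).

Working: The character of a tensor product is the pointwise product (chi_5 * chi_5)(C) = chi_5(C) * chi_5(C):
  {e}: (2)*(2), {r^6}: (-2)*(-2), {r^1, r^11}: (sqrt(3))*(sqrt(3)), {r^2, r^10}: (1)*(1), {r^3, r^9}: (0)*(0), {r^4, r^8}: (-1)*(-1), {r^5, r^7}: (-sqrt(3))*(-sqrt(3)), {s, sr^2, ...}: (0)*(0), {sr, sr^3, ...}: (0)*(0)
so (chi_5 * chi_5) takes values
  {e} -> 4, {r^6} -> 4, {r^1, r^11} -> 3, {r^2, r^10} -> 1, {r^3, r^9} -> 0, {r^4, r^8} -> 1, {r^5, r^7} -> 3, {s, sr^2, ...} -> 0, {sr, sr^3, ...} -> 0.
Now take the inner product of this character with each irreducible chi from the table, <chi_5*chi_5, chi> = (1/24) sum_C |C| (chi_5*chi_5)(C) conj(chi(C)):
  <chi_5*chi_5, chi_1> = (1/24)[1*(4)*conj(1) + 1*(4)*conj(1) + 2*(3)*conj(1) + 2*(1)*conj(1) + 2*(0)*conj(1) + 2*(1)*conj(1) + 2*(3)*conj(1) + 6*(0)*conj(1) + 6*(0)*conj(1)]
      = (1/24)[(4) + (4) + (6) + (2) + (0) + (2) + (6) + (0) + (0)] = 24/24 = 1
  <chi_5*chi_5, chi_2> = (1/24)[1*(4)*conj(1) + 1*(4)*conj(1) + 2*(3)*conj(1) + 2*(1)*conj(1) + 2*(0)*conj(1) + 2*(1)*conj(1) + 2*(3)*conj(1) + 6*(0)*conj(-1) + 6*(0)*conj(-1)]
      = (1/24)[(4) + (4) + (6) + (2) + (0) + (2) + (6) + (0) + (0)] = 24/24 = 1
  <chi_5*chi_5, chi_3> = (1/24)[1*(4)*conj(1) + 1*(4)*conj(1) + 2*(3)*conj(-1) + 2*(1)*conj(1) + 2*(0)*conj(-1) + 2*(1)*conj(1) + 2*(3)*conj(-1) + 6*(0)*conj(1) + 6*(0)*conj(-1)]
      = (1/24)[(4) + (4) + (-6) + (2) + (0) + (2) + (-6) + (0) + (0)] = 0/24 = 0
  <chi_5*chi_5, chi_4> = (1/24)[1*(4)*conj(1) + 1*(4)*conj(1) + 2*(3)*conj(-1) + 2*(1)*conj(1) + 2*(0)*conj(-1) + 2*(1)*conj(1) + 2*(3)*conj(-1) + 6*(0)*conj(-1) + 6*(0)*conj(1)]
      = (1/24)[(4) + (4) + (-6) + (2) + (0) + (2) + (-6) + (0) + (0)] = 0/24 = 0
  <chi_5*chi_5, chi_5> = (1/24)[1*(4)*conj(2) + 1*(4)*conj(-2) + 2*(3)*conj(sqrt(3)) + 2*(1)*conj(1) + 2*(0)*conj(0) + 2*(1)*conj(-1) + 2*(3)*conj(-sqrt(3)) + 6*(0)*conj(0) + 6*(0)*conj(0)]
      = (1/24)[(8) + (-8) + (6*sqrt(3)) + (2) + (0) + (-2) + (-6*sqrt(3)) + (0) + (0)] = 0/24 = 0
  <chi_5*chi_5, chi_6> = (1/24)[1*(4)*conj(2) + 1*(4)*conj(2) + 2*(3)*conj(1) + 2*(1)*conj(-1) + 2*(0)*conj(-2) + 2*(1)*conj(-1) + 2*(3)*conj(1) + 6*(0)*conj(0) + 6*(0)*conj(0)]
      = (1/24)[(8) + (8) + (6) + (-2) + (0) + (-2) + (6) + (0) + (0)] = 24/24 = 1
  <chi_5*chi_5, chi_7> = (1/24)[1*(4)*conj(2) + 1*(4)*conj(-2) + 2*(3)*conj(0) + 2*(1)*conj(-2) + 2*(0)*conj(0) + 2*(1)*conj(2) + 2*(3)*conj(0) + 6*(0)*conj(0) + 6*(0)*conj(0)]
      = (1/24)[(8) + (-8) + (0) + (-4) + (0) + (4) + (0) + (0) + (0)] = 0/24 = 0
  <chi_5*chi_5, chi_8> = (1/24)[1*(4)*conj(2) + 1*(4)*conj(2) + 2*(3)*conj(-1) + 2*(1)*conj(-1) + 2*(0)*conj(2) + 2*(1)*conj(-1) + 2*(3)*conj(-1) + 6*(0)*conj(0) + 6*(0)*conj(0)]
      = (1/24)[(8) + (8) + (-6) + (-2) + (0) + (-2) + (-6) + (0) + (0)] = 0/24 = 0
  <chi_5*chi_5, chi_9> = (1/24)[1*(4)*conj(2) + 1*(4)*conj(-2) + 2*(3)*conj(-sqrt(3)) + 2*(1)*conj(1) + 2*(0)*conj(0) + 2*(1)*conj(-1) + 2*(3)*conj(sqrt(3)) + 6*(0)*conj(0) + 6*(0)*conj(0)]
      = (1/24)[(8) + (-8) + (-6*sqrt(3)) + (2) + (0) + (-2) + (6*sqrt(3)) + (0) + (0)] = 0/24 = 0
Hence the multiplicities are chi_1: 1, chi_2: 1, chi_6: 1. Dimension check: dim(chi_5)*dim(chi_5) = 2*2 = 4 and sum (mult * dim) = 1*1 + 1*1 + 1*2 = 4.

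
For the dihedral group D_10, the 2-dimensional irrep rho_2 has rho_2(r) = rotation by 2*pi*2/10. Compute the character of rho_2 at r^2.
chi_{rho_2}(r^2) = 2*cos(2*pi*2*2/10) = -sqrt(5)/2 - 1/2

Derivation: rho_2(r^2) is rotation by angle 2*pi*2*2/10, whose trace is 2*cos(2*pi*2*2/10) = -sqrt(5)/2 - 1/2.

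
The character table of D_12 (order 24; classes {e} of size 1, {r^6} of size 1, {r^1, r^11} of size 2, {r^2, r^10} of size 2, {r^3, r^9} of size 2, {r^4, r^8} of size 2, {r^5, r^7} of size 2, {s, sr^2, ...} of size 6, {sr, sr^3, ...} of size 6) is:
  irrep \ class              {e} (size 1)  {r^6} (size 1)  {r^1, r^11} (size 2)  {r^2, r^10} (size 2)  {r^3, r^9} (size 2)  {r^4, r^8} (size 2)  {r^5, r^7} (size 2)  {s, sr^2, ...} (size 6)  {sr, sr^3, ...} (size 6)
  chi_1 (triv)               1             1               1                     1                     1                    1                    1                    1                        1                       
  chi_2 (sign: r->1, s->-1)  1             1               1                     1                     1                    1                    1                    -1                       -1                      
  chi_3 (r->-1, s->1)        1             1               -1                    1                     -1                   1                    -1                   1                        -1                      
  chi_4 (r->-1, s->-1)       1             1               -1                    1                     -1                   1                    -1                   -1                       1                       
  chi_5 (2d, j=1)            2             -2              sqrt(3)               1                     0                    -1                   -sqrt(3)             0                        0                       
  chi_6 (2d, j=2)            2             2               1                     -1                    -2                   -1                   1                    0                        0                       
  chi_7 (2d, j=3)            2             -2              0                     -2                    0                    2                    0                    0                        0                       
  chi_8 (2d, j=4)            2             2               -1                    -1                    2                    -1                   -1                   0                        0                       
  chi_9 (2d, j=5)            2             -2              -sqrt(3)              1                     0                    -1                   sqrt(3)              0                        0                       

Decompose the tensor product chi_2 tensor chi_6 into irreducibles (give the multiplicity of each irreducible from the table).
chi_2 tensor chi_6 = chi_6 (all other irreducibles have multiplicity 0).

Why: The character of a tensor product is the pointwise product (chi_2 * chi_6)(C) = chi_2(C) * chi_6(C):
  {e}: (1)*(2), {r^6}: (1)*(2), {r^1, r^11}: (1)*(1), {r^2, r^10}: (1)*(-1), {r^3, r^9}: (1)*(-2), {r^4, r^8}: (1)*(-1), {r^5, r^7}: (1)*(1), {s, sr^2, ...}: (-1)*(0), {sr, sr^3, ...}: (-1)*(0)
so (chi_2 * chi_6) takes values
  {e} -> 2, {r^6} -> 2, {r^1, r^11} -> 1, {r^2, r^10} -> -1, {r^3, r^9} -> -2, {r^4, r^8} -> -1, {r^5, r^7} -> 1, {s, sr^2, ...} -> 0, {sr, sr^3, ...} -> 0.
Now take the inner product of this character with each irreducible chi from the table, <chi_2*chi_6, chi> = (1/24) sum_C |C| (chi_2*chi_6)(C) conj(chi(C)):
  <chi_2*chi_6, chi_1> = (1/24)[1*(2)*conj(1) + 1*(2)*conj(1) + 2*(1)*conj(1) + 2*(-1)*conj(1) + 2*(-2)*conj(1) + 2*(-1)*conj(1) + 2*(1)*conj(1) + 6*(0)*conj(1) + 6*(0)*conj(1)]
      = (1/24)[(2) + (2) + (2) + (-2) + (-4) + (-2) + (2) + (0) + (0)] = 0/24 = 0
  <chi_2*chi_6, chi_2> = (1/24)[1*(2)*conj(1) + 1*(2)*conj(1) + 2*(1)*conj(1) + 2*(-1)*conj(1) + 2*(-2)*conj(1) + 2*(-1)*conj(1) + 2*(1)*conj(1) + 6*(0)*conj(-1) + 6*(0)*conj(-1)]
      = (1/24)[(2) + (2) + (2) + (-2) + (-4) + (-2) + (2) + (0) + (0)] = 0/24 = 0
  <chi_2*chi_6, chi_3> = (1/24)[1*(2)*conj(1) + 1*(2)*conj(1) + 2*(1)*conj(-1) + 2*(-1)*conj(1) + 2*(-2)*conj(-1) + 2*(-1)*conj(1) + 2*(1)*conj(-1) + 6*(0)*conj(1) + 6*(0)*conj(-1)]
      = (1/24)[(2) + (2) + (-2) + (-2) + (4) + (-2) + (-2) + (0) + (0)] = 0/24 = 0
  <chi_2*chi_6, chi_4> = (1/24)[1*(2)*conj(1) + 1*(2)*conj(1) + 2*(1)*conj(-1) + 2*(-1)*conj(1) + 2*(-2)*conj(-1) + 2*(-1)*conj(1) + 2*(1)*conj(-1) + 6*(0)*conj(-1) + 6*(0)*conj(1)]
      = (1/24)[(2) + (2) + (-2) + (-2) + (4) + (-2) + (-2) + (0) + (0)] = 0/24 = 0
  <chi_2*chi_6, chi_5> = (1/24)[1*(2)*conj(2) + 1*(2)*conj(-2) + 2*(1)*conj(sqrt(3)) + 2*(-1)*conj(1) + 2*(-2)*conj(0) + 2*(-1)*conj(-1) + 2*(1)*conj(-sqrt(3)) + 6*(0)*conj(0) + 6*(0)*conj(0)]
      = (1/24)[(4) + (-4) + (2*sqrt(3)) + (-2) + (0) + (2) + (-2*sqrt(3)) + (0) + (0)] = 0/24 = 0
  <chi_2*chi_6, chi_6> = (1/24)[1*(2)*conj(2) + 1*(2)*conj(2) + 2*(1)*conj(1) + 2*(-1)*conj(-1) + 2*(-2)*conj(-2) + 2*(-1)*conj(-1) + 2*(1)*conj(1) + 6*(0)*conj(0) + 6*(0)*conj(0)]
      = (1/24)[(4) + (4) + (2) + (2) + (8) + (2) + (2) + (0) + (0)] = 24/24 = 1
  <chi_2*chi_6, chi_7> = (1/24)[1*(2)*conj(2) + 1*(2)*conj(-2) + 2*(1)*conj(0) + 2*(-1)*conj(-2) + 2*(-2)*conj(0) + 2*(-1)*conj(2) + 2*(1)*conj(0) + 6*(0)*conj(0) + 6*(0)*conj(0)]
      = (1/24)[(4) + (-4) + (0) + (4) + (0) + (-4) + (0) + (0) + (0)] = 0/24 = 0
  <chi_2*chi_6, chi_8> = (1/24)[1*(2)*conj(2) + 1*(2)*conj(2) + 2*(1)*conj(-1) + 2*(-1)*conj(-1) + 2*(-2)*conj(2) + 2*(-1)*conj(-1) + 2*(1)*conj(-1) + 6*(0)*conj(0) + 6*(0)*conj(0)]
      = (1/24)[(4) + (4) + (-2) + (2) + (-8) + (2) + (-2) + (0) + (0)] = 0/24 = 0
  <chi_2*chi_6, chi_9> = (1/24)[1*(2)*conj(2) + 1*(2)*conj(-2) + 2*(1)*conj(-sqrt(3)) + 2*(-1)*conj(1) + 2*(-2)*conj(0) + 2*(-1)*conj(-1) + 2*(1)*conj(sqrt(3)) + 6*(0)*conj(0) + 6*(0)*conj(0)]
      = (1/24)[(4) + (-4) + (-2*sqrt(3)) + (-2) + (0) + (2) + (2*sqrt(3)) + (0) + (0)] = 0/24 = 0
Hence the multiplicities are chi_6: 1. Dimension check: dim(chi_2)*dim(chi_6) = 1*2 = 2 and sum (mult * dim) = 1*2 = 2.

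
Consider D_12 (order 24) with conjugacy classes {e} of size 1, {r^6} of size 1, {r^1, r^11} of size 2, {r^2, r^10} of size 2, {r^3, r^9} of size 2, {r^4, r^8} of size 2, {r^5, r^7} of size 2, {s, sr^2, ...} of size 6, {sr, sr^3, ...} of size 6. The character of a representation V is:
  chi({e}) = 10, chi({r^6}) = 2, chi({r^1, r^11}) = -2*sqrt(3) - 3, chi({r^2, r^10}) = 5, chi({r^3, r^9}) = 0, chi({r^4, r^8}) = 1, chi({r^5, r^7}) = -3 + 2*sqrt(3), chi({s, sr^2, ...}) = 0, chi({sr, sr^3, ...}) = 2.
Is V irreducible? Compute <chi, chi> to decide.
Not irreducible (reducible): <chi, chi> = 11 > 1.

Argument: <chi, chi> = (1/|G|) sum_C |C| * |chi(C)|^2 = (1/24)[1*|10|^2 + 1*|2|^2 + 2*|-2*sqrt(3) - 3|^2 + 2*|5|^2 + 2*|0|^2 + 2*|1|^2 + 2*|-3 + 2*sqrt(3)|^2 + 6*|0|^2 + 6*|2|^2]
  = (1/24)[(100) + (4) + (24*sqrt(3) + 42) + (50) + (0) + (2) + (42 - 24*sqrt(3)) + (0) + (24)] = 264/24 = 11.
A character is irreducible iff <chi, chi> = 1, so this representation is reducible.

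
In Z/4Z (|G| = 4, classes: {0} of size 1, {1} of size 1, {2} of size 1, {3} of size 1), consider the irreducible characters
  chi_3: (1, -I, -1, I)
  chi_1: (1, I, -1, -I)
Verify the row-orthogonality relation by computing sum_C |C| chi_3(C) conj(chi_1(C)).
Sum = 0; so <chi_3, chi_1> = 0 (distinct irreducibles are orthogonal).

Solution. Compute term by term over conjugacy classes (|C| * chi_3(C) * conj(chi_1(C))):
  1*(1)*conj(1) + 1*(-I)*conj(I) + 1*(-1)*conj(-1) + 1*(I)*conj(-I)
  = (1) + (-1) + (1) + (-1)
  = 0.
(Exp terms are combined using exp(i*s)*conj(exp(i*t)) = exp(i*(s-t)), and sums of them are collapsed using the identity that for every m > 1 the m distinct m-th roots of unity sum to 0, e.g. 1 + exp(2*I*pi/3) + exp(-2*I*pi/3) = 0.)
Dividing by |G| = 4 gives 0/4 = 0, matching the row-orthogonality relation <chi_3, chi_1> = [chi_3 = chi_1].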